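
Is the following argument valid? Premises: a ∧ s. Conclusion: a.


This matches the form of conjunction elimination: the conclusion follows in every model of the premises.

Valid.


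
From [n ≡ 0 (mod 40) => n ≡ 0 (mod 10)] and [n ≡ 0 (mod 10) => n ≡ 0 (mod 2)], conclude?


Hypothetical syllogism: from (P → Q) and (Q → R), infer (P → R).
Chain the two implications through the shared middle term 'n ≡ 0 (mod 10)'.

n ≡ 0 (mod 40) => n ≡ 0 (mod 2)


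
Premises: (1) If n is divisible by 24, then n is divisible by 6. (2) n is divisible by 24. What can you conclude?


Modus ponens: from (P → Q) and P, infer Q.
P = 'n is divisible by 24' is asserted, and P → Q holds, so Q follows.

n is divisible by 6.


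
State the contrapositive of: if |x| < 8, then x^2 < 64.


The contrapositive of (P → Q) is (¬Q → ¬P); it is logically equivalent to the original.
Here P = '|x| < 8' and Q = 'x^2 < 64'.

If not (x^2 < 64), then not (|x| < 8).


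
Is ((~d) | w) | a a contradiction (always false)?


Truth table over {a, d, w}:
a | d | w | φ
-------------
False | False | False | True
True | False | False | True
False | True | False | False
True | True | False | True
False | False | True | True
True | False | True | True
False | True | True | True
True | True | True | True
Satisfying assignment at row 1: a=False, d=False, w=False gives True.

No, it is not a contradiction.


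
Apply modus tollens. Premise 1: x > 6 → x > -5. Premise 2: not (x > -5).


Modus tollens: from (P → Q) and ¬Q, infer ¬P.
Q = 'x > -5' is denied; since P → Q, P must also fail.

Not (x > 6).


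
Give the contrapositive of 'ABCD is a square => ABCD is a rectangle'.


The contrapositive of (P → Q) is (¬Q → ¬P); it is logically equivalent to the original.
Here P = 'ABCD is a square' and Q = 'ABCD is a rectangle'.

If not (ABCD is a rectangle), then not (ABCD is a square).


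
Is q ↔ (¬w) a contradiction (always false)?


Truth table over {q, w}:
q | w | φ
---------
F | F | F
T | F | T
F | T | T
T | T | F
Satisfying assignment at row 2: q=T, w=F gives T.

No, it is not a contradiction.


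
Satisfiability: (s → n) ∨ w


Search for a satisfying assignment over {n, s, w}.
Try n=F, s=F, w=F: the formula evaluates to T.
A satisfying assignment exists.

Satisfiable.


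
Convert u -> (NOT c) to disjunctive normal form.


Step 1: Rewrite u → (¬c) as ¬u ∨ (¬c).

(NOT u) OR (NOT c)


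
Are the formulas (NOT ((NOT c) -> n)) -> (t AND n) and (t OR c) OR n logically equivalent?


Compare truth tables:
c | n | t | φ | ψ
-----------------
F | F | F | F | F
T | F | F | T | T
F | T | F | T | T
T | T | F | T | T
F | F | T | F | T
T | F | T | T | T
F | T | T | T | T
T | T | T | T | T
They differ at row 5 (c=F, n=F, t=T): φ=F but ψ=T.

No, they are not logically equivalent.


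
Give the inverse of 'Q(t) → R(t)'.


The inverse of (P → Q) is (¬P → ¬Q). It is equivalent to the converse, not to the original.
Here P = 'Q(t)' and Q = 'R(t)'.

If not (Q(t)), then not (R(t)).


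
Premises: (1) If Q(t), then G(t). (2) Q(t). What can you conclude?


Modus ponens: from (P → Q) and P, infer Q.
P = 'Q(t)' is asserted, and P → Q holds, so Q follows.

G(t).


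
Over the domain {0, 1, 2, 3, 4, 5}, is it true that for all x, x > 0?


Evaluate the predicate on each element: 0:F, 1:T, 2:T, 3:T, 4:T, 5:T.
Counterexample x = 0 fails the predicate.

F


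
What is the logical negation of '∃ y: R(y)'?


¬(∀ x: φ) = ∃ x: ¬φ, and ¬(∃ x: φ) = ∀ x: ¬φ.
Apply to the existential statement.

∀ y: ¬(R(y))


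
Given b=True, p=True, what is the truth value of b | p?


Disjunction is false only when both operands are false.
Substitute: b=True, p=True.
True | True evaluates to True.

True


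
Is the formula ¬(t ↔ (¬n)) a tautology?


Build the truth table over {n, t}:
n | t | φ
---------
F | F | T
T | F | F
F | T | F
T | T | T
Counterexample at row 2: with n=T, t=F, the formula is F.

No, it is not a tautology.


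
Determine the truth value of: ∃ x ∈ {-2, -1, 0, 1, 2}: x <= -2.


Evaluate the predicate on each element: -2:T, -1:F, 0:F, 1:F, 2:F.
Witness x = -2 satisfies the predicate.

T


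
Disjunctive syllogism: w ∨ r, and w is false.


Disjunctive syllogism: from (P ∨ Q) and ¬P, infer Q.
One disjunct, 'w', is ruled out; the other must hold.

r


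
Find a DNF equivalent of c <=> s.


Step 1: c ↔ s is true exactly when both agree: (c ∧ s) ∨ (¬c ∧ ¬s).

(c & s) | ((~c) & (~s))


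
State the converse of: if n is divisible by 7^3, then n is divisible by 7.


The converse of (P → Q) is (Q → P). It is not in general equivalent to the original.
Here P = 'n is divisible by 7^3' and Q = 'n is divisible by 7'.

If n is divisible by 7, then n is divisible by 7^3.


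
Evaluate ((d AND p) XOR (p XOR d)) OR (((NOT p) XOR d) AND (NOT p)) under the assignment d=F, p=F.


Substitute d=F, p=F:
d AND p = F AND F = F
p XOR d = F XOR F = F
(d AND p) XOR (p XOR d) = F XOR F = F
NOT p = T
(NOT p) XOR d = T XOR F = T
NOT p = T
((NOT p) XOR d) AND (NOT p) = T AND T = T
((d AND p) XOR (p XOR d)) OR (((NOT p) XOR d) AND (NOT p)) = F OR T = T

T


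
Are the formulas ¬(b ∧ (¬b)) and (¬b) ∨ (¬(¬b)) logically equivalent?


Compare truth tables:
b | φ | ψ
---------
F | T | T
T | T | T
The columns φ and ψ agree on every row.

Yes, they are logically equivalent.


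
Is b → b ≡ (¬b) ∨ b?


Compare truth tables:
b | φ | ψ
---------
F | T | T
T | T | T
The columns φ and ψ agree on every row.

Yes, they are logically equivalent.


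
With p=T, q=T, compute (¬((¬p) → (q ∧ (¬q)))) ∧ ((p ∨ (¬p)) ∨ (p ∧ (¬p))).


Substitute p=T, q=T:
… (earlier sub-steps elided)
¬q = F
q ∧ (¬q) = T ∧ F = F
(¬p) → (q ∧ (¬q)) = F → F = T
¬((¬p) → (q ∧ (¬q))) = F
¬p = F
p ∨ (¬p) = T ∨ F = T
¬p = F
p ∧ (¬p) = T ∧ F = F
(p ∨ (¬p)) ∨ (p ∧ (¬p)) = T ∨ F = T
(¬((¬p) → (q ∧ (¬q)))) ∧ ((p ∨ (¬p)) ∨ (p ∧ (¬p))) = F ∧ T = F

F


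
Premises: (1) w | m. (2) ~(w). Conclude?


Disjunctive syllogism: from (P ∨ Q) and ¬P, infer Q.
One disjunct, 'w', is ruled out; the other must hold.

m


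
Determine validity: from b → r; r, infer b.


This is affirming the consequent (fallacy). There exist truth assignments where the premises are all true but the conclusion is false.

Invalid.


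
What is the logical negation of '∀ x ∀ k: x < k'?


Negation flips each quantifier (∀↔∃) and negates the inner predicate.
¬(∀ x ∀ k: φ) = ∃ x ∃ k: ¬φ.

∃ x ∃ k: ¬(x < k)


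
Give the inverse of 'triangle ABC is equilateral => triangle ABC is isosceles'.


The inverse of (P → Q) is (¬P → ¬Q). It is equivalent to the converse, not to the original.
Here P = 'triangle ABC is equilateral' and Q = 'triangle ABC is isosceles'.

If not (triangle ABC is equilateral), then not (triangle ABC is isosceles).


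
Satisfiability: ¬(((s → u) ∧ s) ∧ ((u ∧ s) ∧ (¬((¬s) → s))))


Search for a satisfying assignment over {s, u}.
Try s=F, u=F: the formula evaluates to T.
A satisfying assignment exists.

Satisfiable.


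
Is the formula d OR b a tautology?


Build the truth table over {b, d}:
b | d | φ
---------
F | F | F
T | F | T
F | T | T
T | T | T
Counterexample at row 1: with b=F, d=F, the formula is F.

No, it is not a tautology.


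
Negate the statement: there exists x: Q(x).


¬(for all x: φ) = there exists x: ¬φ, and ¬(there exists x: φ) = for all x: ¬φ.
Apply to the existential statement.

for all x: NOT(Q(x))


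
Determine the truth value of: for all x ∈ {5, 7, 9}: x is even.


Evaluate the predicate on each element: 5:F, 7:F, 9:F.
Counterexample x = 5 fails the predicate.

F


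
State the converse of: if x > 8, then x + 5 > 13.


The converse of (P → Q) is (Q → P). It is not in general equivalent to the original.
Here P = 'x > 8' and Q = 'x + 5 > 13'.

If x + 5 > 13, then x > 8.


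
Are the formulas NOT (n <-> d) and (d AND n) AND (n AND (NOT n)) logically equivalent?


Compare truth tables:
d | n | φ | ψ
-------------
F | F | F | F
T | F | T | F
F | T | T | F
T | T | F | F
They differ at row 2 (d=T, n=F): φ=T but ψ=F.

No, they are not logically equivalent.


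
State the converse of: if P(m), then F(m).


The converse of (P → Q) is (Q → P). It is not in general equivalent to the original.
Here P = 'P(m)' and Q = 'F(m)'.

If F(m), then P(m).


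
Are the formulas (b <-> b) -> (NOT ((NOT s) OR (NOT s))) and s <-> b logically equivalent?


Compare truth tables:
b | s | φ | ψ
-------------
F | F | F | T
T | F | F | F
F | T | T | F
T | T | T | T
They differ at row 1 (b=F, s=F): φ=F but ψ=T.

No, they are not logically equivalent.


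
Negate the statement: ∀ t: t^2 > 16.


¬(∀ x: φ) = ∃ x: ¬φ, and ¬(∃ x: φ) = ∀ x: ¬φ.
Apply to the universal statement.

∃ t: ¬(t^2 > 16)


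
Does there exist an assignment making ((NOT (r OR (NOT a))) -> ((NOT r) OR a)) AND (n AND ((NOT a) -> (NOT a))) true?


Search for a satisfying assignment over {a, n, r}.
Try a=F, n=T, r=F: the formula evaluates to T.
A satisfying assignment exists.

Satisfiable.


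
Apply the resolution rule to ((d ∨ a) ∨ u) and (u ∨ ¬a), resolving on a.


The clauses contain complementary literals a and ¬a.
Resolution eliminates this pair and disjoins the remaining literals (merging duplicates).

(d ∨ u)


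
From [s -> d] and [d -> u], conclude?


Hypothetical syllogism: from (P → Q) and (Q → R), infer (P → R).
Chain the two implications through the shared middle term 'd'.

s -> u


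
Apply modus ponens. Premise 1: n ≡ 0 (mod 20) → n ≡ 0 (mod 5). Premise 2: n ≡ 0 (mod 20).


Modus ponens: from (P → Q) and P, infer Q.
P = 'n ≡ 0 (mod 20)' is asserted, and P → Q holds, so Q follows.

n ≡ 0 (mod 5).


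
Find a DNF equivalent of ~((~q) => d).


Step 1: Rewrite implication then negate: ¬(¬(¬q) ∨ d) = (¬q) ∧ ¬d.

(~q) & (~d)


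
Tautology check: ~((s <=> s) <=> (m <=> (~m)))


Build the truth table over {m, s}:
m | s | φ
---------
False | False | True
True | False | True
False | True | True
True | True | True
Every row evaluates to true.

Yes, it is a tautology.


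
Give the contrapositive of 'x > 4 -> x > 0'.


The contrapositive of (P → Q) is (¬Q → ¬P); it is logically equivalent to the original.
Here P = 'x > 4' and Q = 'x > 0'.

If not (x > 0), then not (x > 4).


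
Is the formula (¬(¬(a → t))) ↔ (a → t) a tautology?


Build the truth table over {a, t}:
a | t | φ
---------
F | F | T
T | F | T
F | T | T
T | T | T
Every row evaluates to true.

Yes, it is a tautology.


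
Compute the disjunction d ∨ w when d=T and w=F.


Disjunction is false only when both operands are false.
Substitute: d=T, w=F.
T ∨ F evaluates to T.

T


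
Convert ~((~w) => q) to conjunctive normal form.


Step 1: Rewrite (¬w) → q as ¬(¬w) ∨ q.
Step 2: Negate: ¬(¬(¬w) ∨ q) = (¬w) ∧ ¬q (De Morgan + double negation).

(~w) & (~q)


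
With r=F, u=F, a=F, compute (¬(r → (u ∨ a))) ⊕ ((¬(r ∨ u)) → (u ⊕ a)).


Substitute r=F, u=F, a=F:
u ∨ a = F ∨ F = F
r → (u ∨ a) = F → F = T
¬(r → (u ∨ a)) = F
r ∨ u = F ∨ F = F
¬(r ∨ u) = T
u ⊕ a = F ⊕ F = F
(¬(r ∨ u)) → (u ⊕ a) = T → F = F
(¬(r → (u ∨ a))) ⊕ ((¬(r ∨ u)) → (u ⊕ a)) = F ⊕ F = F

F


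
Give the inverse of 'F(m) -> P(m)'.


The inverse of (P → Q) is (¬P → ¬Q). It is equivalent to the converse, not to the original.
Here P = 'F(m)' and Q = 'P(m)'.

If not (F(m)), then not (P(m)).


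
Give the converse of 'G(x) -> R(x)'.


The converse of (P → Q) is (Q → P). It is not in general equivalent to the original.
Here P = 'G(x)' and Q = 'R(x)'.

If R(x), then G(x).


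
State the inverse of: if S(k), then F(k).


The inverse of (P → Q) is (¬P → ¬Q). It is equivalent to the converse, not to the original.
Here P = 'S(k)' and Q = 'F(k)'.

If not (S(k)), then not (F(k)).


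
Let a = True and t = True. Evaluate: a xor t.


Exclusive or is true when exactly one operand is true.
Substitute: a=True, t=True.
True xor True evaluates to False.

False


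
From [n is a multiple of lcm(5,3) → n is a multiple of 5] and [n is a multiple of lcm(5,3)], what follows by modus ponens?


Modus ponens: from (P → Q) and P, infer Q.
P = 'n is a multiple of lcm(5,3)' is asserted, and P → Q holds, so Q follows.

n is a multiple of 5.


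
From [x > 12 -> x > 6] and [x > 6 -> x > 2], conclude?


Hypothetical syllogism: from (P → Q) and (Q → R), infer (P → R).
Chain the two implications through the shared middle term 'x > 6'.

x > 12 -> x > 2


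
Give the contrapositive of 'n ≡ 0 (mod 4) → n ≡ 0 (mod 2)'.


The contrapositive of (P → Q) is (¬Q → ¬P); it is logically equivalent to the original.
Here P = 'n ≡ 0 (mod 4)' and Q = 'n ≡ 0 (mod 2)'.

If not (n ≡ 0 (mod 2)), then not (n ≡ 0 (mod 4)).


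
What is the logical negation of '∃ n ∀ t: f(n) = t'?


Negation flips each quantifier (∀↔∃) and negates the inner predicate.
¬(∃ n ∀ t: φ) = ∀ n ∃ t: ¬φ.

∀ n ∃ t: ¬(f(n) = t)


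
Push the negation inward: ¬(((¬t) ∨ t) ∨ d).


De Morgan: the negation of a disjunction is the conjunction of the negations.
Distribute ¬ across ∨, flipping it to ∧, and negate each literal.

(t ∧ (¬t)) ∧ (¬d)


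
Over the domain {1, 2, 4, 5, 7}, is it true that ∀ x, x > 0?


Evaluate the predicate on each element: 1:T, 2:T, 4:T, 5:T, 7:T.
Every element satisfies the predicate.

T


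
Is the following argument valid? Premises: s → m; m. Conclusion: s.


This is affirming the consequent (fallacy). There exist truth assignments where the premises are all true but the conclusion is false.

Invalid.


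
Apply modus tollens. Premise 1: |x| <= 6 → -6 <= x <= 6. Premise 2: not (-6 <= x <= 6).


Modus tollens: from (P → Q) and ¬Q, infer ¬P.
Q = '-6 <= x <= 6' is denied; since P → Q, P must also fail.

Not (|x| <= 6).


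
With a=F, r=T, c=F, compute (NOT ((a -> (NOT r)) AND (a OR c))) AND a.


Substitute a=F, r=T, c=F:
NOT r = F
a -> (NOT r) = F -> F = T
a OR c = F OR F = F
(a -> (NOT r)) AND (a OR c) = T AND F = F
NOT ((a -> (NOT r)) AND (a OR c)) = T
(NOT ((a -> (NOT r)) AND (a OR c))) AND a = T AND F = F

F


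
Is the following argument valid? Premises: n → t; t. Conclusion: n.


This is affirming the consequent (fallacy). There exist truth assignments where the premises are all true but the conclusion is false.

Invalid.


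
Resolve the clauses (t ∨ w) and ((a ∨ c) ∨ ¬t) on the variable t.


The clauses contain complementary literals t and ¬t.
Resolution eliminates this pair and disjoins the remaining literals (merging duplicates).

((w ∨ c) ∨ a)


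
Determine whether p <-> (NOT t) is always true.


Build the truth table over {p, t}:
p | t | φ
---------
F | F | F
T | F | T
F | T | T
T | T | F
Counterexample at row 1: with p=F, t=F, the formula is F.

No, it is not a tautology.


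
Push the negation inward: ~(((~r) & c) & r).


De Morgan: the negation of a conjunction is the disjunction of the negations.
Distribute ~ across &, flipping it to |, and negate each literal.

(r | (~c)) | (~r)


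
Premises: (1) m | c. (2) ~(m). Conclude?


Disjunctive syllogism: from (P ∨ Q) and ¬P, infer Q.
One disjunct, 'm', is ruled out; the other must hold.

c


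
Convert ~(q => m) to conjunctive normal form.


Step 1: Rewrite q → m as ¬q ∨ m.
Step 2: Negate: ¬(¬q ∨ m) = q ∧ ¬m (De Morgan + double negation).

q & (~m)


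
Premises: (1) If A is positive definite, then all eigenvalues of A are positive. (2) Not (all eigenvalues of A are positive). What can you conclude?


Modus tollens: from (P → Q) and ¬Q, infer ¬P.
Q = 'all eigenvalues of A are positive' is denied; since P → Q, P must also fail.

Not (A is positive definite).


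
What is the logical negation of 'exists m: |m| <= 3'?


¬(forall x: φ) = exists x: ¬φ, and ¬(exists x: φ) = forall x: ¬φ.
Apply to the existential statement.

forall m: ~(|m| <= 3)


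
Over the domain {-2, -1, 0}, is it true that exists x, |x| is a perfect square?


Evaluate the predicate on each element: -2:False, -1:True, 0:True.
Witness x = -1 satisfies the predicate.

True


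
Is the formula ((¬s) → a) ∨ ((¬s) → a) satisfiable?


Search for a satisfying assignment over {a, s}.
Try a=T, s=F: the formula evaluates to T.
A satisfying assignment exists.

Satisfiable.


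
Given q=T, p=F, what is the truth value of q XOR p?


Exclusive or is true when exactly one operand is true.
Substitute: q=T, p=F.
T XOR F evaluates to T.

T


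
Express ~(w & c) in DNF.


Step 1: Apply De Morgan: ¬(w ∧ c) = ¬w ∨ ¬c.

(~w) | (~c)


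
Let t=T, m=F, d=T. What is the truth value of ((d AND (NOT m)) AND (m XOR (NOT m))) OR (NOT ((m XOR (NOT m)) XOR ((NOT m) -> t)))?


Substitute t=T, m=F, d=T:
… (earlier sub-steps elided)
NOT m = T
m XOR (NOT m) = F XOR T = T
(d AND (NOT m)) AND (m XOR (NOT m)) = T AND T = T
NOT m = T
m XOR (NOT m) = F XOR T = T
NOT m = T
(NOT m) -> t = T -> T = T
(m XOR (NOT m)) XOR ((NOT m) -> t) = T XOR T = F
NOT ((m XOR (NOT m)) XOR ((NOT m) -> t)) = T
((d AND (NOT m)) AND (m XOR (NOT m))) OR (NOT ((m XOR (NOT m)) XOR ((NOT m) -> t))) = T OR T = T

T


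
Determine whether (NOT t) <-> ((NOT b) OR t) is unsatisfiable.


Truth table over {b, t}:
b | t | φ
---------
F | F | T
T | F | F
F | T | F
T | T | F
Satisfying assignment at row 1: b=F, t=F gives T.

No, it is not a contradiction.


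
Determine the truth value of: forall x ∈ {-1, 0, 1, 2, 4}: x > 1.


Evaluate the predicate on each element: -1:False, 0:False, 1:False, 2:True, 4:True.
Counterexample x = -1 fails the predicate.

False


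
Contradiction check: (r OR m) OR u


Truth table over {m, r, u}:
m | r | u | φ
-------------
F | F | F | F
T | F | F | T
F | T | F | T
T | T | F | T
F | F | T | T
T | F | T | T
F | T | T | T
T | T | T | T
Satisfying assignment at row 2: m=T, r=F, u=F gives T.

No, it is not a contradiction.


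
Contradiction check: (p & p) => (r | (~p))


Truth table over {p, r}:
p | r | φ
---------
False | False | True
True | False | False
False | True | True
True | True | True
Satisfying assignment at row 1: p=False, r=False gives True.

No, it is not a contradiction.


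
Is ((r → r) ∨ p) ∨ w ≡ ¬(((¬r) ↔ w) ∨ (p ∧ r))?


Compare truth tables:
p | r | w | φ | ψ
-----------------
F | F | F | T | T
T | F | F | T | T
F | T | F | T | F
T | T | F | T | F
F | F | T | T | F
T | F | T | T | F
F | T | T | T | T
T | T | T | T | F
They differ at row 3 (p=F, r=T, w=F): φ=T but ψ=F.

No, they are not logically equivalent.


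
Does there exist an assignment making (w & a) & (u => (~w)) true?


Search for a satisfying assignment over {a, u, w}.
Try a=True, u=False, w=True: the formula evaluates to True.
A satisfying assignment exists.

Satisfiable.


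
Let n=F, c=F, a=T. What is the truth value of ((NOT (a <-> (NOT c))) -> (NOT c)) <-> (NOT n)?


Substitute n=F, c=F, a=T:
NOT c = T
a <-> (NOT c) = T <-> T = T
NOT (a <-> (NOT c)) = F
NOT c = T
(NOT (a <-> (NOT c))) -> (NOT c) = F -> T = T
NOT n = T
((NOT (a <-> (NOT c))) -> (NOT c)) <-> (NOT n) = T <-> T = T

T


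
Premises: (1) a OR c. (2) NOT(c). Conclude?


Disjunctive syllogism: from (P ∨ Q) and ¬P, infer Q.
One disjunct, 'c', is ruled out; the other must hold.

a


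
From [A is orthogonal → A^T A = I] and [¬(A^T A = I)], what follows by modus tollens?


Modus tollens: from (P → Q) and ¬Q, infer ¬P.
Q = 'A^T A = I' is denied; since P → Q, P must also fail.

Not (A is orthogonal).


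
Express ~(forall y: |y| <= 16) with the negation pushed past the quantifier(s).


¬(forall x: φ) = exists x: ¬φ, and ¬(exists x: φ) = forall x: ¬φ.
Apply to the universal statement.

exists y: ~(|y| <= 16)


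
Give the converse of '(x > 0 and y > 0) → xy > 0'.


The converse of (P → Q) is (Q → P). It is not in general equivalent to the original.
Here P = '(x > 0 and y > 0)' and Q = 'xy > 0'.

If xy > 0, then (x > 0 and y > 0).


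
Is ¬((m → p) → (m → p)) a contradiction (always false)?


Truth table over {m, p}:
m | p | φ
---------
F | F | F
T | F | F
F | T | F
T | T | F
Every row is false.

Yes, it is a contradiction.


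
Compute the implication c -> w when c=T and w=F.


Implication is false only when antecedent is true and consequent is false.
Substitute: c=T, w=F.
T -> F evaluates to F.

F


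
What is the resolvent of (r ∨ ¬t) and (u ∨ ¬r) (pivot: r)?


The clauses contain complementary literals r and ¬r.
Resolution eliminates this pair and disjoins the remaining literals (merging duplicates).

(¬t ∨ u)


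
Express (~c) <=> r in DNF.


Step 1: (¬c) ↔ r is true exactly when both agree: ((¬c) ∧ r) ∨ (¬(¬c) ∧ ¬r).
Step 2: Eliminate any double negations (¬¬X = X).

((~c) & r) | (c & (~r))


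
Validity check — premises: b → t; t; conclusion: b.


This is affirming the consequent (fallacy). There exist truth assignments where the premises are all true but the conclusion is false.

Invalid.


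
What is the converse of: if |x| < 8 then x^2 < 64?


The converse of (P → Q) is (Q → P). It is not in general equivalent to the original.
Here P = '|x| < 8' and Q = 'x^2 < 64'.

If x^2 < 64, then |x| < 8.


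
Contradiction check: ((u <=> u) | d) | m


Truth table over {d, m, u}:
d | m | u | φ
-------------
False | False | False | True
True | False | False | True
False | True | False | True
True | True | False | True
False | False | True | True
True | False | True | True
False | True | True | True
True | True | True | True
Satisfying assignment at row 1: d=False, m=False, u=False gives True.

No, it is not a contradiction.


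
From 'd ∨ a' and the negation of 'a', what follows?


Disjunctive syllogism: from (P ∨ Q) and ¬P, infer Q.
One disjunct, 'a', is ruled out; the other must hold.

d


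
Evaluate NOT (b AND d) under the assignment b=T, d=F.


Substitute b=T, d=F:
b AND d = T AND F = F
NOT (b AND d) = T

T


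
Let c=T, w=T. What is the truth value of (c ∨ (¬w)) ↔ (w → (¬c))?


Substitute c=T, w=T:
¬w = F
c ∨ (¬w) = T ∨ F = T
¬c = F
w → (¬c) = T → F = F
(c ∨ (¬w)) ↔ (w → (¬c)) = T ↔ F = F

F


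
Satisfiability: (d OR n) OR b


Search for a satisfying assignment over {b, d, n}.
Try b=T, d=F, n=F: the formula evaluates to T.
A satisfying assignment exists.

Satisfiable.


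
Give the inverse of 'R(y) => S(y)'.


The inverse of (P → Q) is (¬P → ¬Q). It is equivalent to the converse, not to the original.
Here P = 'R(y)' and Q = 'S(y)'.

If not (R(y)), then not (S(y)).


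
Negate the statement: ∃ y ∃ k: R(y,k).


Negation flips each quantifier (∀↔∃) and negates the inner predicate.
¬(∃ y ∃ k: φ) = ∀ y ∀ k: ¬φ.

∀ y ∀ k: ¬(R(y,k))


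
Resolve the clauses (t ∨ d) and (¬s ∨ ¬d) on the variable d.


The clauses contain complementary literals d and ¬d.
Resolution eliminates this pair and disjoins the remaining literals (merging duplicates).

(t ∨ ¬s)


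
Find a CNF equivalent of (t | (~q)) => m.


Step 1: Rewrite as ¬(t ∨ (¬q)) ∨ m = (¬t ∧ ¬(¬q)) ∨ m.
Step 2: Distribute ∨ over ∧.
Step 3: Eliminate any double negations (¬¬X = X).

((~t) | m) & (q | m)


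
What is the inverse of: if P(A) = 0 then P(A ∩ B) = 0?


The inverse of (P → Q) is (¬P → ¬Q). It is equivalent to the converse, not to the original.
Here P = 'P(A) = 0' and Q = 'P(A ∩ B) = 0'.

If not (P(A) = 0), then not (P(A ∩ B) = 0).


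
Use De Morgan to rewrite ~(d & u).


De Morgan: the negation of a conjunction is the disjunction of the negations.
Distribute ~ across &, flipping it to |, and negate each literal.

(~d) | (~u)


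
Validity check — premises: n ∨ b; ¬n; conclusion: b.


This matches the form of disjunctive syllogism: the conclusion follows in every model of the premises.

Valid.


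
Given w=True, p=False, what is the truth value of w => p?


Implication is false only when antecedent is true and consequent is false.
Substitute: w=True, p=False.
True => False evaluates to False.

False


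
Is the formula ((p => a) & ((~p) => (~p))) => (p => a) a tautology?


Build the truth table over {a, p}:
a | p | φ
---------
False | False | True
True | False | True
False | True | True
True | True | True
Every row evaluates to true.

Yes, it is a tautology.


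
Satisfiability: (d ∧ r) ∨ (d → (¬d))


Search for a satisfying assignment over {d, r}.
Try d=F, r=F: the formula evaluates to T.
A satisfying assignment exists.

Satisfiable.


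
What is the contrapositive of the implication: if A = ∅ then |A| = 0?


The contrapositive of (P → Q) is (¬Q → ¬P); it is logically equivalent to the original.
Here P = 'A = ∅' and Q = '|A| = 0'.

If not (|A| = 0), then not (A = ∅).


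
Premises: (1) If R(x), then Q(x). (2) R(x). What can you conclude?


Modus ponens: from (P → Q) and P, infer Q.
P = 'R(x)' is asserted, and P → Q holds, so Q follows.

Q(x).


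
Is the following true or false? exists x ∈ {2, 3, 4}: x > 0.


Evaluate the predicate on each element: 2:True, 3:True, 4:True.
Witness x = 2 satisfies the predicate.

True


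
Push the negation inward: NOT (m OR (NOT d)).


De Morgan: the negation of a disjunction is the conjunction of the negations.
Distribute NOT across OR, flipping it to AND, and negate each literal.

(NOT m) AND d


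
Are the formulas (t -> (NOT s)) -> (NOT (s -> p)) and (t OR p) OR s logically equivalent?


Compare truth tables:
p | s | t | φ | ψ
-----------------
F | F | F | F | F
T | F | F | F | T
F | T | F | T | T
T | T | F | F | T
F | F | T | F | T
T | F | T | F | T
F | T | T | T | T
T | T | T | T | T
They differ at row 2 (p=T, s=F, t=F): φ=F but ψ=T.

No, they are not logically equivalent.


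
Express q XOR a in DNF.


Step 1: q ⊕ a is true exactly when they disagree: (q ∧ ¬a) ∨ (¬q ∧ a).

(q AND (NOT a)) OR ((NOT q) AND a)


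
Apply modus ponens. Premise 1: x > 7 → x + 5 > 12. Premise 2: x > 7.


Modus ponens: from (P → Q) and P, infer Q.
P = 'x > 7' is asserted, and P → Q holds, so Q follows.

x + 5 > 12.


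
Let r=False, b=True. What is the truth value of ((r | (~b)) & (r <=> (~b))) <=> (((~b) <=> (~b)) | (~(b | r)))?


Substitute r=False, b=True:
… (earlier sub-steps elided)
~b = False
r <=> (~b) = False <=> False = True
(r | (~b)) & (r <=> (~b)) = False & True = False
~b = False
~b = False
(~b) <=> (~b) = False <=> False = True
b | r = True | False = True
~(b | r) = False
((~b) <=> (~b)) | (~(b | r)) = True | False = True
((r | (~b)) & (r <=> (~b))) <=> (((~b) <=> (~b)) | (~(b | r))) = False <=> True = False

False


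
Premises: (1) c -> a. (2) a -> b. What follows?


Hypothetical syllogism: from (P → Q) and (Q → R), infer (P → R).
Chain the two implications through the shared middle term 'a'.

c -> b


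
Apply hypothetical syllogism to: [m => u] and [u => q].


Hypothetical syllogism: from (P → Q) and (Q → R), infer (P → R).
Chain the two implications through the shared middle term 'u'.

m => q


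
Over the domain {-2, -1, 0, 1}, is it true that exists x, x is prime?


Evaluate the predicate on each element: -2:False, -1:False, 0:False, 1:False.
No element satisfies the predicate.

False


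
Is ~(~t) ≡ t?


Compare truth tables:
t | φ | ψ
---------
False | False | False
True | True | True
The columns φ and ψ agree on every row.

Yes, they are logically equivalent.


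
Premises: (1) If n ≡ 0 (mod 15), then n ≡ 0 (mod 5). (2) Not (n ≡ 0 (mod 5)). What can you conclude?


Modus tollens: from (P → Q) and ¬Q, infer ¬P.
Q = 'n ≡ 0 (mod 5)' is denied; since P → Q, P must also fail.

Not (n ≡ 0 (mod 15)).


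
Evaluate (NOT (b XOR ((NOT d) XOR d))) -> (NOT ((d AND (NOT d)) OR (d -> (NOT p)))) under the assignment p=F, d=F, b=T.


Substitute p=F, d=F, b=T:
… (earlier sub-steps elided)
(NOT d) XOR d = T XOR F = T
b XOR ((NOT d) XOR d) = T XOR T = F
NOT (b XOR ((NOT d) XOR d)) = T
NOT d = T
d AND (NOT d) = F AND T = F
NOT p = T
d -> (NOT p) = F -> T = T
(d AND (NOT d)) OR (d -> (NOT p)) = F OR T = T
NOT ((d AND (NOT d)) OR (d -> (NOT p))) = F
(NOT (b XOR ((NOT d) XOR d))) -> (NOT ((d AND (NOT d)) OR (d -> (NOT p)))) = T -> F = F

F


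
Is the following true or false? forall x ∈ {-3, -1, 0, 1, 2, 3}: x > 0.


Evaluate the predicate on each element: -3:False, -1:False, 0:False, 1:True, 2:True, 3:True.
Counterexample x = -3 fails the predicate.

False


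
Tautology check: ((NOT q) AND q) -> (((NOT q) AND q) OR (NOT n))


Build the truth table over {n, q}:
n | q | φ
---------
F | F | T
T | F | T
F | T | T
T | T | T
Every row evaluates to true.

Yes, it is a tautology.


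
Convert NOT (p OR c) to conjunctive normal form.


Step 1: Apply De Morgan: ¬(p ∨ c) = ¬p ∧ ¬c.

(NOT p) AND (NOT c)


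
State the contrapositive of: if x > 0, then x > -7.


The contrapositive of (P → Q) is (¬Q → ¬P); it is logically equivalent to the original.
Here P = 'x > 0' and Q = 'x > -7'.

If not (x > -7), then not (x > 0).


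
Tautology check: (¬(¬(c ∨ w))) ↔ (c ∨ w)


Build the truth table over {c, w}:
c | w | φ
---------
F | F | T
T | F | T
F | T | T
T | T | T
Every row evaluates to true.

Yes, it is a tautology.


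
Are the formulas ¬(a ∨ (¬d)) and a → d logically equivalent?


Compare truth tables:
a | d | φ | ψ
-------------
F | F | F | T
T | F | F | F
F | T | T | T
T | T | F | T
They differ at row 1 (a=F, d=F): φ=F but ψ=T.

No, they are not logically equivalent.


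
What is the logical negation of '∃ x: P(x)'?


¬(∀ x: φ) = ∃ x: ¬φ, and ¬(∃ x: φ) = ∀ x: ¬φ.
Apply to the existential statement.

∀ x: ¬(P(x))


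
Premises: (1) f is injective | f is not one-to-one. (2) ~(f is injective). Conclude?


Disjunctive syllogism: from (P ∨ Q) and ¬P, infer Q.
One disjunct, 'f is injective', is ruled out; the other must hold.

f is not one-to-one


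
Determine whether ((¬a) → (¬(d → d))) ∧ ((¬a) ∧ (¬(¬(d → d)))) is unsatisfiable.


Truth table over {a, d}:
a | d | φ
---------
F | F | F
T | F | F
F | T | F
T | T | F
Every row is false.

Yes, it is a contradiction.


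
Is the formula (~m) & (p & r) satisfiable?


Search for a satisfying assignment over {m, p, r}.
Try m=False, p=True, r=True: the formula evaluates to True.
A satisfying assignment exists.

Satisfiable.


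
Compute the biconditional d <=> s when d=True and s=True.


Biconditional is true when both operands have the same truth value.
Substitute: d=True, s=True.
True <=> True evaluates to True.

True


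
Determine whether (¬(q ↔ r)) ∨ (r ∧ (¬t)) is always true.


Build the truth table over {q, r, t}:
q | r | t | φ
-------------
F | F | F | F
T | F | F | T
F | T | F | T
T | T | F | T
F | F | T | F
T | F | T | T
F | T | T | T
T | T | T | F
Counterexample at row 1: with q=F, r=F, t=F, the formula is F.

No, it is not a tautology.


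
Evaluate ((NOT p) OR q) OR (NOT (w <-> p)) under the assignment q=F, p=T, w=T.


Substitute q=F, p=T, w=T:
NOT p = F
(NOT p) OR q = F OR F = F
w <-> p = T <-> T = T
NOT (w <-> p) = F
((NOT p) OR q) OR (NOT (w <-> p)) = F OR F = F

F


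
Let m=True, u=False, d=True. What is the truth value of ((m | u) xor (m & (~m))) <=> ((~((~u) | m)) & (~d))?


Substitute m=True, u=False, d=True:
m | u = True | False = True
~m = False
m & (~m) = True & False = False
(m | u) xor (m & (~m)) = True xor False = True
~u = True
(~u) | m = True | True = True
~((~u) | m) = False
~d = False
(~((~u) | m)) & (~d) = False & False = False
((m | u) xor (m & (~m))) <=> ((~((~u) | m)) & (~d)) = True <=> False = False

False


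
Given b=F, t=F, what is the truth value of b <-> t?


Biconditional is true when both operands have the same truth value.
Substitute: b=F, t=F.
F <-> F evaluates to T.

T


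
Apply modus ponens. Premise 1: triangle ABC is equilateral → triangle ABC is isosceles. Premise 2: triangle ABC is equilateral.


Modus ponens: from (P → Q) and P, infer Q.
P = 'triangle ABC is equilateral' is asserted, and P → Q holds, so Q follows.

triangle ABC is isosceles.


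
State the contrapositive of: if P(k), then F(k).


The contrapositive of (P → Q) is (¬Q → ¬P); it is logically equivalent to the original.
Here P = 'P(k)' and Q = 'F(k)'.

If not (F(k)), then not (P(k)).


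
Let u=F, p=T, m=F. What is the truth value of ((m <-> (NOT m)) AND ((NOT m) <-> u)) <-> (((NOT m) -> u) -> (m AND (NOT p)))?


Substitute u=F, p=T, m=F:
… (earlier sub-steps elided)
m <-> (NOT m) = F <-> T = F
NOT m = T
(NOT m) <-> u = T <-> F = F
(m <-> (NOT m)) AND ((NOT m) <-> u) = F AND F = F
NOT m = T
(NOT m) -> u = T -> F = F
NOT p = F
m AND (NOT p) = F AND F = F
((NOT m) -> u) -> (m AND (NOT p)) = F -> F = T
((m <-> (NOT m)) AND ((NOT m) <-> u)) <-> (((NOT m) -> u) -> (m AND (NOT p))) = F <-> T = F

F


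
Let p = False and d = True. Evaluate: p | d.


Disjunction is false only when both operands are false.
Substitute: p=False, d=True.
False | True evaluates to True.

True


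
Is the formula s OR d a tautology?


Build the truth table over {d, s}:
d | s | φ
---------
F | F | F
T | F | T
F | T | T
T | T | T
Counterexample at row 1: with d=F, s=F, the formula is F.

No, it is not a tautology.


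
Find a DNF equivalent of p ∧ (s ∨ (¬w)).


Step 1: Distribute ∧ over ∨: p ∧ (s ∨ (¬w)) = (p ∧ s) ∨ (p ∧ (¬w)).

(p ∧ s) ∨ (p ∧ (¬w))


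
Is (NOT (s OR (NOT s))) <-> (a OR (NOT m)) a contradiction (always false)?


Truth table over {a, m, s}:
a | m | s | φ
-------------
F | F | F | F
T | F | F | F
F | T | F | T
T | T | F | F
F | F | T | F
T | F | T | F
F | T | T | T
T | T | T | F
Satisfying assignment at row 3: a=F, m=T, s=F gives T.

No, it is not a contradiction.


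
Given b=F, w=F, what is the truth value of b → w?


Implication is false only when antecedent is true and consequent is false.
Substitute: b=F, w=F.
F → F evaluates to T.

T


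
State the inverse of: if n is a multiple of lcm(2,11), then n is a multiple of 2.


The inverse of (P → Q) is (¬P → ¬Q). It is equivalent to the converse, not to the original.
Here P = 'n is a multiple of lcm(2,11)' and Q = 'n is a multiple of 2'.

If not (n is a multiple of lcm(2,11)), then not (n is a multiple of 2).


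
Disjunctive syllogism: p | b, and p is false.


Disjunctive syllogism: from (P ∨ Q) and ¬P, infer Q.
One disjunct, 'p', is ruled out; the other must hold.

b


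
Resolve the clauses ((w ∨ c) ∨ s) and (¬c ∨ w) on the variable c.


The clauses contain complementary literals c and ¬c.
Resolution eliminates this pair and disjoins the remaining literals (merging duplicates).

(w ∨ s)


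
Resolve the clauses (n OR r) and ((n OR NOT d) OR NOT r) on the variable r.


The clauses contain complementary literals r and NOTr.
Resolution eliminates this pair and disjoins the remaining literals (merging duplicates).

(n OR NOT d)


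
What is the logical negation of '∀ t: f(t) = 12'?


¬(∀ x: φ) = ∃ x: ¬φ, and ¬(∃ x: φ) = ∀ x: ¬φ.
Apply to the universal statement.

∃ t: ¬(f(t) = 12)


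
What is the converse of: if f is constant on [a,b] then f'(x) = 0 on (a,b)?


The converse of (P → Q) is (Q → P). It is not in general equivalent to the original.
Here P = 'f is constant on [a,b]' and Q = 'f'(x) = 0 on (a,b)'.

If f'(x) = 0 on (a,b), then f is constant on [a,b].


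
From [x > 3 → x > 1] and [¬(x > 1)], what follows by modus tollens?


Modus tollens: from (P → Q) and ¬Q, infer ¬P.
Q = 'x > 1' is denied; since P → Q, P must also fail.

Not (x > 3).


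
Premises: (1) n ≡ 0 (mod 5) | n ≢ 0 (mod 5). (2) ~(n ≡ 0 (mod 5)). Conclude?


Disjunctive syllogism: from (P ∨ Q) and ¬P, infer Q.
One disjunct, 'n ≡ 0 (mod 5)', is ruled out; the other must hold.

n ≢ 0 (mod 5)


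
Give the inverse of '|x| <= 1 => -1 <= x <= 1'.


The inverse of (P → Q) is (¬P → ¬Q). It is equivalent to the converse, not to the original.
Here P = '|x| <= 1' and Q = '-1 <= x <= 1'.

If not (|x| <= 1), then not (-1 <= x <= 1).


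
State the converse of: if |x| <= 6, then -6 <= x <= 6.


The converse of (P → Q) is (Q → P). It is not in general equivalent to the original.
Here P = '|x| <= 6' and Q = '-6 <= x <= 6'.

If -6 <= x <= 6, then |x| <= 6.


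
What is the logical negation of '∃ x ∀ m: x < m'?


Negation flips each quantifier (∀↔∃) and negates the inner predicate.
¬(∃ x ∀ m: φ) = ∀ x ∃ m: ¬φ.

∀ x ∃ m: ¬(x < m)


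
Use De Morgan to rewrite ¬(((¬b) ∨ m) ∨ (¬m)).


De Morgan: the negation of a disjunction is the conjunction of the negations.
Distribute ¬ across ∨, flipping it to ∧, and negate each literal.

(b ∧ (¬m)) ∧ m


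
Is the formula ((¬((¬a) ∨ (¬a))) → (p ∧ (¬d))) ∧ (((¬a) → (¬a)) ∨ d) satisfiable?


Search for a satisfying assignment over {a, d, p}.
Try a=F, d=F, p=F: the formula evaluates to T.
A satisfying assignment exists.

Satisfiable.


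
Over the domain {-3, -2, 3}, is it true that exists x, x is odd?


Evaluate the predicate on each element: -3:True, -2:False, 3:True.
Witness x = -3 satisfies the predicate.

True


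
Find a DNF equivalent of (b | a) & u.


Step 1: Distribute ∧ over ∨: (b ∨ a) ∧ u = (b ∧ u) ∨ (a ∧ u).

(b & u) | (a & u)


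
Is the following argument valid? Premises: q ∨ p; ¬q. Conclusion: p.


This matches the form of disjunctive syllogism: the conclusion follows in every model of the premises.

Valid.


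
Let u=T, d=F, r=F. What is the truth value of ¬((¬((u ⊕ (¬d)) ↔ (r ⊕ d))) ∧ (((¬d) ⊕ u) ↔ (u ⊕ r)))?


Substitute u=T, d=F, r=F:
… (earlier sub-steps elided)
u ⊕ (¬d) = T ⊕ T = F
r ⊕ d = F ⊕ F = F
(u ⊕ (¬d)) ↔ (r ⊕ d) = F ↔ F = T
¬((u ⊕ (¬d)) ↔ (r ⊕ d)) = F
¬d = T
(¬d) ⊕ u = T ⊕ T = F
u ⊕ r = T ⊕ F = T
((¬d) ⊕ u) ↔ (u ⊕ r) = F ↔ T = F
(¬((u ⊕ (¬d)) ↔ (r ⊕ d))) ∧ (((¬d) ⊕ u) ↔ (u ⊕ r)) = F ∧ F = F
¬((¬((u ⊕ (¬d)) ↔ (r ⊕ d))) ∧ (((¬d) ⊕ u) ↔ (u ⊕ r))) = T

T


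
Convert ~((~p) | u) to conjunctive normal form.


Step 1: Apply De Morgan: ¬((¬p) ∨ u) = ¬(¬p) ∧ ¬u.
Step 2: Eliminate any double negations (¬¬X = X).

p & (~u)


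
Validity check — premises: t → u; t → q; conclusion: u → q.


This is (no valid rule). There exist truth assignments where the premises are all true but the conclusion is false.

Invalid.


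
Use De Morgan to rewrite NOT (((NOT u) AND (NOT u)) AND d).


De Morgan: the negation of a conjunction is the disjunction of the negations.
Distribute NOT across AND, flipping it to OR, and negate each literal.

(u OR u) OR (NOT d)


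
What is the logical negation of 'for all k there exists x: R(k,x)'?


Negation flips each quantifier (∀↔∃) and negates the inner predicate.
¬(for all k there exists x: φ) = there exists k for all x: ¬φ.

there exists k for all x: NOT(R(k,x))
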